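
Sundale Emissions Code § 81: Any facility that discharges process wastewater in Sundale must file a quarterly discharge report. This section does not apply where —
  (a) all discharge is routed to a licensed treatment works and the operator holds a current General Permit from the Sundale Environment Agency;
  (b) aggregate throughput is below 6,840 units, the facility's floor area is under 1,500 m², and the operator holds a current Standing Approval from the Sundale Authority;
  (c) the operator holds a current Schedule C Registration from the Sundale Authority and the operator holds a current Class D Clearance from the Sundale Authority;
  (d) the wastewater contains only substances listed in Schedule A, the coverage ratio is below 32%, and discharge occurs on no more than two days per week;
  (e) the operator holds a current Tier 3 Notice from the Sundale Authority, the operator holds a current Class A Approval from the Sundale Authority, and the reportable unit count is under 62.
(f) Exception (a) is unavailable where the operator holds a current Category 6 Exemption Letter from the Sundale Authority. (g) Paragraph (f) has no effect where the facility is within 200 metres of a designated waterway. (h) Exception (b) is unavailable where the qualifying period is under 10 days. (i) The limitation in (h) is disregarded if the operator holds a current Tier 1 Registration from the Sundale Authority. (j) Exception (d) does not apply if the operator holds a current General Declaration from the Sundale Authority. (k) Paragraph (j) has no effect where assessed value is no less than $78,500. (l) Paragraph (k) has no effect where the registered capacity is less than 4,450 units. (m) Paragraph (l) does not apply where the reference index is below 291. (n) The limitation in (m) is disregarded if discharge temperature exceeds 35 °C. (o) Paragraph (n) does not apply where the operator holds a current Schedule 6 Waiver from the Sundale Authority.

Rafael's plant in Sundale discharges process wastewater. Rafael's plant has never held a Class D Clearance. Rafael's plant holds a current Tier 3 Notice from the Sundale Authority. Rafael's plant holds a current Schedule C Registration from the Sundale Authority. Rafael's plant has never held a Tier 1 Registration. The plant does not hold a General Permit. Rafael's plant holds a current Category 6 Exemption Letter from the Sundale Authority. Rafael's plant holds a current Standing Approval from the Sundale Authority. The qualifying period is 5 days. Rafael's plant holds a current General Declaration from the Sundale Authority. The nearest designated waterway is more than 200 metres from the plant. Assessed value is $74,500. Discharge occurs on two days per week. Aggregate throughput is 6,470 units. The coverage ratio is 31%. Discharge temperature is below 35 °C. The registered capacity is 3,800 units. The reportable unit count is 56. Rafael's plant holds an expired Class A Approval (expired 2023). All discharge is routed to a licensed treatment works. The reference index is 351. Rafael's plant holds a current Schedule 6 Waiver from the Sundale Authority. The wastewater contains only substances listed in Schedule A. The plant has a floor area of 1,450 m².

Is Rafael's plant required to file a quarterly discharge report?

Yes — Rafael's plant must file a quarterly discharge report.

Exception (a) fails — no General Permit is held.
Exception (b): aggregate throughput is 6,470 units, below the 6,840 units limit; the facility's floor area is 1,450 m², under the 1,500 m² limit; a current Standing Approval is held — every condition holds. But applying paragraphs (h)–(i): (h) operates against (b): the qualifying period is 5 days, under the 10 days limit. (i), which would lift (h), does not operate here — there is no Tier 1 Registration in force. (b) is therefore removed.
Exception (c) fails — the Class D Clearance is not current.
Exception (d): the wastewater is Schedule-A-only; the coverage ratio is 31%, below the 32% limit; discharge occurs on no more than two days per week — every condition holds. But applying paragraphs (j)–(o): (j) is triggered — a current General Declaration is held. (k), which would lift (j), is not triggered — assessed value is $74,500, short of $78,500. (d) is therefore removed.
Exception (e) fails — the Class A Approval is not current.
None of the exceptions is available; § 81 applies in full.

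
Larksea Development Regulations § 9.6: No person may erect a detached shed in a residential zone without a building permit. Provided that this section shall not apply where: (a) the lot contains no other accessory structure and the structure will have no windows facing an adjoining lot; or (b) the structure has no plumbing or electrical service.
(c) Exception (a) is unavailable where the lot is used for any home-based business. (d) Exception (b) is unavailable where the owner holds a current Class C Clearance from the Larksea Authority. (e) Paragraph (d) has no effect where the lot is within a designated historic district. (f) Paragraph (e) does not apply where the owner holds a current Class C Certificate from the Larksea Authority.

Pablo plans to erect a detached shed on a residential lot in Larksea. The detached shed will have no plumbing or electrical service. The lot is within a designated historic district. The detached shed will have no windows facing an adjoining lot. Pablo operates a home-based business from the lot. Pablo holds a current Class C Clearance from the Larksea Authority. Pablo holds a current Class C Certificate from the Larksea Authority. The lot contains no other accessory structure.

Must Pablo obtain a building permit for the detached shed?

All of (a)'s requirements are met (the lot has no other accessory structure; no windows face an adjoining lot). But applying paragraph (c): (c) operates against (a): a home-based business operates on the lot. (a) is therefore removed.
Exception (b) is satisfied on its face — there is no plumbing or electrical service. But applying paragraphs (d)–(f): (d) operates against (b): a current Class C Clearance is held. (e) would limit (d) — the lot is in a historic district — but (f) sets (e) aside: (f) operates against (e): a current Class C Certificate is held. So (b) is unavailable.
No exception displaces § 9.6.

Yes — Pablo must obtain a building permit.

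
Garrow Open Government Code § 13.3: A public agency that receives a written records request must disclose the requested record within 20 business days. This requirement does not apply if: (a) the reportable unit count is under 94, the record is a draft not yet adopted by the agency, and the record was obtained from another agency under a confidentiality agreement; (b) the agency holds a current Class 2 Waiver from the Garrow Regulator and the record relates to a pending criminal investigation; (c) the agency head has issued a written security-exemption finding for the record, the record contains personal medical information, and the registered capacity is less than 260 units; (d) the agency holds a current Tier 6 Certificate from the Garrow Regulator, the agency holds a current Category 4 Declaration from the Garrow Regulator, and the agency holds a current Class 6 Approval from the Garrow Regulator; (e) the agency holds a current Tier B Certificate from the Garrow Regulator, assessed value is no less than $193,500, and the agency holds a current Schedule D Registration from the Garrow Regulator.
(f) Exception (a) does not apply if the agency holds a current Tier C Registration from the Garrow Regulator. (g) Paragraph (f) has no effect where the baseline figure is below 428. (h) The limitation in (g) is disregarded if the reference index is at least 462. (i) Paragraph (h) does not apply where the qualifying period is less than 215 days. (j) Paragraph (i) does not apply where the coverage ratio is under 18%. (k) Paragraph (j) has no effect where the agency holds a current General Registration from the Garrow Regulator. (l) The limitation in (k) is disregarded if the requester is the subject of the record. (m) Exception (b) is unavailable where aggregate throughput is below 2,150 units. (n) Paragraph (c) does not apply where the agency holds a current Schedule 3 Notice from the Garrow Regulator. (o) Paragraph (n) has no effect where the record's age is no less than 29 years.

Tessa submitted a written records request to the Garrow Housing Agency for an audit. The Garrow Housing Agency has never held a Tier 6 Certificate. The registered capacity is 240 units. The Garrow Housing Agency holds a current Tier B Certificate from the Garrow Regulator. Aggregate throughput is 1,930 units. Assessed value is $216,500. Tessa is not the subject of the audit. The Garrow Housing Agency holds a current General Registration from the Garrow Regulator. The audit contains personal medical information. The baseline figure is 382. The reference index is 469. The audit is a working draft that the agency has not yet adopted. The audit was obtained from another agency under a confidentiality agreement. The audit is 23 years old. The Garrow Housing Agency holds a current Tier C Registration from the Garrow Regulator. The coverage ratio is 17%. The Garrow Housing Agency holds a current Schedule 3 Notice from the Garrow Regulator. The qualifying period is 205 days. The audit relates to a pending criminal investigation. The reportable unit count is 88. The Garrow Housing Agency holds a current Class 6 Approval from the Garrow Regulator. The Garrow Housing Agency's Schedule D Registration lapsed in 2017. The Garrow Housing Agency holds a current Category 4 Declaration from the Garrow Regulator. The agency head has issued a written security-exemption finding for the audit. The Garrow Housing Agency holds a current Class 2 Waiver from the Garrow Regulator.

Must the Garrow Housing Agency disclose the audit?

All of (a)'s requirements are met (the reportable unit count is 88, under the 94 limit; the audit is an unadopted draft; the audit was obtained under a confidentiality agreement). As to paragraphs (f)–(l): (f) is triggered (a current Tier C Registration is held), but is overridden by (g): (g) is engaged — the baseline figure is 382, below the 428 limit. (h) is triggered (the reference index is 469, meeting the 462 threshold), but is itself disapplied by (i): (i) operates against (h): the qualifying period is 205 days, less than the 215 days limit. (j) would limit (i) — the coverage ratio is 17%, under the 18% limit — but (k) sets (j) aside: (k) operates — a current General Registration is held. (l) is inapplicable (Tessa is not the subject of the audit), so (k) stands. Exception (a) stands.
Exception (b): a current Class 2 Waiver is held; the audit relates to a pending investigation — every condition holds. However, paragraph (m) must be considered: (m) operates against (b): aggregate throughput is 1,930 units, below the 2,150 units limit. (b) is therefore removed.
Exception (c): a written security-exemption finding has been issued; the audit contains personal medical information; the registered capacity is 240 units, less than the 260 units limit — every condition holds. However, paragraphs (n)–(o) must be considered: (n) is engaged — a current Schedule 3 Notice is held. (o) is not triggered (the record's age is 23 years, short of 29 years), so (n) stands. So (c) is unavailable.
Exception (d) does not apply: there is no Tier 6 Certificate in force.
Exception (e) requires that the agency holds a current Schedule D Registration from the Garrow Regulator; but no current Schedule D Registration is held, so (e) is unavailable.

No — exception (a) applies; the Garrow Housing Agency is not required to disclose the audit.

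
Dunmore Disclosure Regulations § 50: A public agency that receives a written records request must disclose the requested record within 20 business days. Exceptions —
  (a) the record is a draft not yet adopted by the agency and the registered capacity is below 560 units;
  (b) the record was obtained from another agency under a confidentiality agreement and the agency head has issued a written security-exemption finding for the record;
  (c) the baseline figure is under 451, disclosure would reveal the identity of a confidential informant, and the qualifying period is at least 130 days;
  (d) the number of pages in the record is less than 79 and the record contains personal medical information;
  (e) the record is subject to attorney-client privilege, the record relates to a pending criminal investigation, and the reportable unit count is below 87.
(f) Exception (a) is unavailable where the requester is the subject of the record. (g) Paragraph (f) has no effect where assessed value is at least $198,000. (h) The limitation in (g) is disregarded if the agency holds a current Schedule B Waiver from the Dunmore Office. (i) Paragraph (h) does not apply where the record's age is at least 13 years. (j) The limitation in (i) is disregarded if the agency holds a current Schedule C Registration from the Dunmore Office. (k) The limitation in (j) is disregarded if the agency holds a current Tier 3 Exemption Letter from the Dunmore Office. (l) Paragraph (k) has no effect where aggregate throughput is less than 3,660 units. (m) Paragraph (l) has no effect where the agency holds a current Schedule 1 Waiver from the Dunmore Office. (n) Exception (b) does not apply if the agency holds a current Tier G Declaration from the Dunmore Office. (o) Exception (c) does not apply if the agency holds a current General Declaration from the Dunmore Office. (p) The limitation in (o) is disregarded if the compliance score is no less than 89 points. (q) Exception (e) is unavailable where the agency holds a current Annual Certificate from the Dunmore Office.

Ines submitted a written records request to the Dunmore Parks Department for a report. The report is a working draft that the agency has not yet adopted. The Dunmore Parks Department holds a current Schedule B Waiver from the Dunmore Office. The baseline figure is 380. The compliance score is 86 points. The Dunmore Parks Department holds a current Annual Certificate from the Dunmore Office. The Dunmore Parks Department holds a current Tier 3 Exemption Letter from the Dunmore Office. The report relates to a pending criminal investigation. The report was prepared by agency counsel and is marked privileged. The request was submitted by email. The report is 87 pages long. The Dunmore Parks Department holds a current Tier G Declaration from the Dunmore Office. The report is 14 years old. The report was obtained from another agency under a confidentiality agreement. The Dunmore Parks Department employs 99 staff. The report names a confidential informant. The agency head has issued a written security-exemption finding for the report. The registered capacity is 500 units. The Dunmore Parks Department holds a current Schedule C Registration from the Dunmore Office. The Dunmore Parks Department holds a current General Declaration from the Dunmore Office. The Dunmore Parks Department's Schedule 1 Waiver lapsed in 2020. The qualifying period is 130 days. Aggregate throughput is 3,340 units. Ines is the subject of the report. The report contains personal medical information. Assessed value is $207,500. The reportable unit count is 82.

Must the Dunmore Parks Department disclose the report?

Exception (a): the report is an unadopted draft; the registered capacity is 500 units, below the 560 units limit — every condition holds. Turning to paragraphs (f)–(m): (f) operates against (a): Ines is the subject of the report. (g) would limit (f) — assessed value is $207,500, meeting the $198,000 threshold — but (h) sets (g) aside: (h) operates against (g): a current Schedule B Waiver is held. (i) applies (the record's age is 14 years, meeting the 13 years threshold), but is displaced by (j): (j) is triggered — a current Schedule C Registration is held. (k) would limit (j) — a current Tier 3 Exemption Letter is held — but (l) sets (k) aside: (l) is engaged — aggregate throughput is 3,340 units, less than the 3,660 units limit. (m), which would lift (l), is inapplicable — there is no Schedule 1 Waiver in force. Exception (a) does not apply.
All of (b)'s requirements are met (the report was obtained under a confidentiality agreement; a written security-exemption finding has been issued). However, paragraph (n) must be considered: (n) operates against (b): a current Tier G Declaration is held. (b) is therefore removed.
Exception (c) is satisfied on its face — the baseline figure is 380, under the 451 limit; the report names a confidential informant; the qualifying period is 130 days, meeting the 130 days threshold. But: (o) applies — a current General Declaration is held. (p) does not operate here (the compliance score is 86 points, short of 89 points), so (o) stands. (c) is therefore removed.
Exception (d) does not apply: the number of pages in the record is 87, not less than 79.
Exception (e): the report is privileged; the report relates to a pending investigation; the reportable unit count is 82, below the 87 limit — every condition holds. But applying paragraph (q): (q) operates — a current Annual Certificate is held. Exception (e) does not apply.
Every exception is unavailable, so the rule governs.

Yes — the Dunmore Parks Department must disclose the report.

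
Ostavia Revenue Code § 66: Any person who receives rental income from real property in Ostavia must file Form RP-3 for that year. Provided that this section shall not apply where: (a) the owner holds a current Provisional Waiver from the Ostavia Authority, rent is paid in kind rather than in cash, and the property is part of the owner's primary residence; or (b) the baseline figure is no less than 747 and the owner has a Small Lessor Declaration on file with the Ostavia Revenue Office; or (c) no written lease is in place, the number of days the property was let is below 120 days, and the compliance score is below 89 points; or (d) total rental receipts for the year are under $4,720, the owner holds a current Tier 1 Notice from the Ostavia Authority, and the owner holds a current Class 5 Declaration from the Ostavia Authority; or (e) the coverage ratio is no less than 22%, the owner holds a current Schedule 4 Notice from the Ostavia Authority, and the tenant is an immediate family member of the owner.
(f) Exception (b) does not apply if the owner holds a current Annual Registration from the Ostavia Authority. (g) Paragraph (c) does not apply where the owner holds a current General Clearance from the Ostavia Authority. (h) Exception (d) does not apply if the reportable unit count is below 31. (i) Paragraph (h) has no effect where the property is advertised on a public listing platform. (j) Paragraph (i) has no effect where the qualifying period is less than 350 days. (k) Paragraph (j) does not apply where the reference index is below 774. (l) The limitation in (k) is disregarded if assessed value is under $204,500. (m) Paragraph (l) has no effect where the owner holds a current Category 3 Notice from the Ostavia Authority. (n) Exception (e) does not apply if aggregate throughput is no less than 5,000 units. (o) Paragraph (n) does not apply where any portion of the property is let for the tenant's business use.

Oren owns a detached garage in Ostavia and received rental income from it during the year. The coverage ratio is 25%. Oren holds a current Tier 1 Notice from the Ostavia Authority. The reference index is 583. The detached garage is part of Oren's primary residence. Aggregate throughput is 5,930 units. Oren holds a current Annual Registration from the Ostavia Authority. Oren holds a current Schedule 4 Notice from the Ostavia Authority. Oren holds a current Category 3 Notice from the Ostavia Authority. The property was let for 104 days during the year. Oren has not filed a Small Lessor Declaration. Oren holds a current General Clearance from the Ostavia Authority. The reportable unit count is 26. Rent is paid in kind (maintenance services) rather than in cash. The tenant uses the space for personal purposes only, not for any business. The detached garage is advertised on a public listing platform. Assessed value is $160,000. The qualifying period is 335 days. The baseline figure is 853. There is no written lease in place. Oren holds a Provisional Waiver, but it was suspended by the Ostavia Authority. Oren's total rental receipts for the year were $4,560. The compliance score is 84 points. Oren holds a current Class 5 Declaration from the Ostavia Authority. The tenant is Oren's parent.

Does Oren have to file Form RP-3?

No — exception (d) applies; Oren is not required to file Form RP-3.

Exception (a) fails — no current Provisional Waiver is held.
Exception (b) requires that the owner has a Small Lessor Declaration on file with the Ostavia Revenue Office; but no Small Lessor Declaration is on file, so (b) is unavailable.
Exception (c): there is no written lease; the number of days the property was let is 104 days, below the 120 days limit; the compliance score is 84 points, below the 89 points limit — every condition holds. However, paragraph (g) must be considered: (g) is engaged — a current General Clearance is held. Exception (c) does not apply.
All of (d)'s requirements are met (total rental receipts for the year are $4,560, under the $4,720 limit; a current Tier 1 Notice is held; a current Class 5 Declaration is held). Applying paragraphs (h)–(m): (h) would limit (d) — the reportable unit count is 26, below the 31 limit — but (i) sets (h) aside: (i) is engaged — the property is publicly advertised. (j) operates (the qualifying period is 335 days, less than the 350 days limit), but yields to (k): (k) is engaged — the reference index is 583, below the 774 limit. (l) is engaged (assessed value is $160,000, under the $204,500 limit), but is overridden by (m): (m) is triggered — a current Category 3 Notice is held. (d) remains available.
All of (e)'s requirements are met (the coverage ratio is 25%, meeting the 22% threshold; a current Schedule 4 Notice is held; the tenant is an immediate family member). Turning to paragraphs (n)–(o): (n) operates — aggregate throughput is 5,930 units, meeting the 5,000 units threshold. (o) is inapplicable (the space is used for personal purposes only), so (n) stands. Exception (e) does not apply.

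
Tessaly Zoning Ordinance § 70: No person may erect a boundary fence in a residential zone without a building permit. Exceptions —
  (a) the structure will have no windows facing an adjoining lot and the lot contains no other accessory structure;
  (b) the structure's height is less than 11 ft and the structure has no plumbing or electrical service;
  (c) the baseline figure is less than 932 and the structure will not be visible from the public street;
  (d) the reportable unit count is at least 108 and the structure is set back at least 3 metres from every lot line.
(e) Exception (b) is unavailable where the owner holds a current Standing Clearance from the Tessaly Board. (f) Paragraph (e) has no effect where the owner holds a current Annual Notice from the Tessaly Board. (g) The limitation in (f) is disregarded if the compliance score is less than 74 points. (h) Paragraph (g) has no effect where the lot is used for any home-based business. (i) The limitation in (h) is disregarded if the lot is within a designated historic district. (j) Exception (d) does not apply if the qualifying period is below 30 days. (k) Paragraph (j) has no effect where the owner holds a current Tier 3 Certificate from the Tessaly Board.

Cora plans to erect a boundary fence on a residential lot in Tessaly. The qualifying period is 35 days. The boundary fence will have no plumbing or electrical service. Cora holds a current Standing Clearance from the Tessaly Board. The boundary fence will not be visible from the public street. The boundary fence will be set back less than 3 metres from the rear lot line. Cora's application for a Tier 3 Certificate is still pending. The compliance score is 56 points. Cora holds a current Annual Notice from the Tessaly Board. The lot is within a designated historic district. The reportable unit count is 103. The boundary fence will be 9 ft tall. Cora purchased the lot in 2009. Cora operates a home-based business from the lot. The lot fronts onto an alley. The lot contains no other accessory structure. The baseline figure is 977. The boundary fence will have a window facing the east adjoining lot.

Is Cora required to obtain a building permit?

Yes — Cora must obtain a building permit.

Exception (a) does not apply: a window faces an adjoining lot.
Exception (b): the structure's height is 9 ft, less than the 11 ft limit; there is no plumbing or electrical service — every condition holds. However, paragraphs (e)–(i) must be considered: (e) operates — a current Standing Clearance is held. (f) would limit (e) — a current Annual Notice is held — but (g) sets (f) aside: (g) operates against (f): the compliance score is 56 points, less than the 74 points limit. (h) would limit (g) — a home-based business operates on the lot — but (i) sets (h) aside: (i) operates — the lot is in a historic district. So (b) is unavailable.
Exception (c) fails — the baseline figure is 977, not less than 932.
Exception (d) fails — the reportable unit count is 103, short of 108.
No exception displaces § 70.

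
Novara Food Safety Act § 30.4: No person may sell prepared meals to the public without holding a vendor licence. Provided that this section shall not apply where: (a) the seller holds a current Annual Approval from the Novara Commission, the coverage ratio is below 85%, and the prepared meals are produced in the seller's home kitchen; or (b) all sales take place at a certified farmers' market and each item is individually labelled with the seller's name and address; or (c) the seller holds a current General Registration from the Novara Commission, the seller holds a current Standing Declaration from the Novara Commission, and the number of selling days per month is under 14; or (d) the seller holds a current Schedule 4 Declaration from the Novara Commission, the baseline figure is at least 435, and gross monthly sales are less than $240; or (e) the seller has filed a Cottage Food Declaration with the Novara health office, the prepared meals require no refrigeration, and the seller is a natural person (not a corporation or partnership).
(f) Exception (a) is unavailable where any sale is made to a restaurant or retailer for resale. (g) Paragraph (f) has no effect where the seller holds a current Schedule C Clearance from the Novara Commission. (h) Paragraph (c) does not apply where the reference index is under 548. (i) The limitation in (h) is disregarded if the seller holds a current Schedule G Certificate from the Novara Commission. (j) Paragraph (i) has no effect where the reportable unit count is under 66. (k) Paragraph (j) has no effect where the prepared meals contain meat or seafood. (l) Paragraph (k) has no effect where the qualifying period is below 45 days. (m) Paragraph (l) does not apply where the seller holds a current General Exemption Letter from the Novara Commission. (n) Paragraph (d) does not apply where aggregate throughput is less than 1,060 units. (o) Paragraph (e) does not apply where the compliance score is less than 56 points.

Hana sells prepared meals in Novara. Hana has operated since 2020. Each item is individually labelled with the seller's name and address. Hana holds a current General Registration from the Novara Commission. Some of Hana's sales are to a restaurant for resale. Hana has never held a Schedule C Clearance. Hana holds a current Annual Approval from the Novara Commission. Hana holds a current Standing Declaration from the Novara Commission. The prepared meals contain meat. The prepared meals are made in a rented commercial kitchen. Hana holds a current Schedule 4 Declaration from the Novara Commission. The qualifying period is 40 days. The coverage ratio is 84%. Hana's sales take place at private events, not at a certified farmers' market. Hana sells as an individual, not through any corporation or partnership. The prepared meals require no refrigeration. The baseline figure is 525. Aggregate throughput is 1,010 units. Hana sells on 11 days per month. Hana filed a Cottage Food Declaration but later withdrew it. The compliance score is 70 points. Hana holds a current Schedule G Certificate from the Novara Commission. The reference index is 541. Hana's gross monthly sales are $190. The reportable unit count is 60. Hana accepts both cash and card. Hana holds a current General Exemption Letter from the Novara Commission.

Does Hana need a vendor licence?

No — exception (c) applies; Hana is not required to hold a vendor licence.

Exception (a) requires that the prepared meals are produced in the seller's home kitchen; but the prepared meals are made in a commercial kitchen, not a home kitchen, so (a) is unavailable.
Exception (b) does not apply: sales are at private events, not a certified farmers' market.
Exception (c): a current General Registration is held; a current Standing Declaration is held; the number of selling days per month is 11, under the 14 limit — every condition holds. As to paragraphs (h)–(m): (h) operates (the reference index is 541, under the 548 limit), but is displaced by (i): (i) operates against (h): a current Schedule G Certificate is held. (j) is triggered (the reportable unit count is 60, under the 66 limit), but is itself disapplied by (k): (k) is triggered — the prepared meals contain meat. (l) would limit (k) — the qualifying period is 40 days, below the 45 days limit — but (m) sets (l) aside: (m) operates against (l): a current General Exemption Letter is held. So (c) applies.
Exception (d): a current Schedule 4 Declaration is held; the baseline figure is 525, meeting the 435 threshold; gross monthly sales are $190, less than the $240 limit — every condition holds. But: (n) operates against (d): aggregate throughput is 1,010 units, less than the 1,060 units limit. So (d) is unavailable.
Exception (e) requires that the seller has filed a Cottage Food Declaration with the Novara health office; but the Cottage Food Declaration was withdrawn, so (e) is unavailable.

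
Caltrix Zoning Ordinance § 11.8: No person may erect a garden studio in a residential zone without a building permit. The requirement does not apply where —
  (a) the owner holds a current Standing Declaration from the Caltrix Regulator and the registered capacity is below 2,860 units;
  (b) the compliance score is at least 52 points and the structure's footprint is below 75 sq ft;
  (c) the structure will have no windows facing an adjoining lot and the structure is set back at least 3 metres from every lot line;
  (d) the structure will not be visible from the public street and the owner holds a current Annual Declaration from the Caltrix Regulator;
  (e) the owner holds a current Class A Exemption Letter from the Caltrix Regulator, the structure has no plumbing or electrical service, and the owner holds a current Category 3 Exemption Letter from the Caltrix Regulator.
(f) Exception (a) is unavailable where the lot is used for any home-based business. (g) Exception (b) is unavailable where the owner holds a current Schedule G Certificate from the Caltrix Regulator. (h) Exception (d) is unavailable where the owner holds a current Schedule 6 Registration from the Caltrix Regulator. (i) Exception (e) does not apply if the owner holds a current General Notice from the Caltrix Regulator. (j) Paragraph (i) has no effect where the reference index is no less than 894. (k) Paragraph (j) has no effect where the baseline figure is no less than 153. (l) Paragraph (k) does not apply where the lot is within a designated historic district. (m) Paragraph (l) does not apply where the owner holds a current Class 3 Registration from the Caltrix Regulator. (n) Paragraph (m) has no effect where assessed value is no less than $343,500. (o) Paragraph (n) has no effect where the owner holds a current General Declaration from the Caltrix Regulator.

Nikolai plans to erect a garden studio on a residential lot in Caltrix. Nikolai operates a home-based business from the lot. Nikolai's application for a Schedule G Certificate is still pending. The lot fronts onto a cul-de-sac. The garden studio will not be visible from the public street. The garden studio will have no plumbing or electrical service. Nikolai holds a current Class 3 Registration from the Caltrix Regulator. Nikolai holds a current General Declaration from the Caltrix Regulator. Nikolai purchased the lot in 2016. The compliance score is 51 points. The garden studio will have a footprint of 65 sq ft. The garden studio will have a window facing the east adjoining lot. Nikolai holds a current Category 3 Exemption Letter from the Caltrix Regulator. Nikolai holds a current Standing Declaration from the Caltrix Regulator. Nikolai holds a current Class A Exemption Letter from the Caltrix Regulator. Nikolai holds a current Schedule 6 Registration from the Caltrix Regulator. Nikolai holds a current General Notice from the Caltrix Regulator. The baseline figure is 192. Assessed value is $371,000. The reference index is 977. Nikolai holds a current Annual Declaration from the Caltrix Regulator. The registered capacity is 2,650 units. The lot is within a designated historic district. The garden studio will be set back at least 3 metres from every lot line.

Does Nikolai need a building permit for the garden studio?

Exception (a) is satisfied on its face — a current Standing Declaration is held; the registered capacity is 2,650 units, below the 2,860 units limit. But: (f) operates against (a): a home-based business operates on the lot. (a) is therefore removed.
Exception (b) fails — the compliance score is 51 points, short of 52 points.
Exception (c) does not apply: a window faces an adjoining lot.
All of (d)'s requirements are met (the structure will not be visible from the street; a current Annual Declaration is held). Turning to paragraph (h): (h) operates — a current Schedule 6 Registration is held. Exception (d) does not apply.
Exception (e): a current Class A Exemption Letter is held; there is no plumbing or electrical service; a current Category 3 Exemption Letter is held — every condition holds. However, paragraphs (i)–(o) must be considered: (i) operates against (e): a current General Notice is held. (j) would limit (i) — the reference index is 977, meeting the 894 threshold — but (k) sets (j) aside: (k) applies — the baseline figure is 192, meeting the 153 threshold. (l) is engaged (the lot is in a historic district), but is set aside by (m): (m) operates — a current Class 3 Registration is held. (n) would limit (m) — assessed value is $371,000, meeting the $343,500 threshold — but (o) sets (n) aside: (o) operates against (n): a current General Declaration is held. So (e) is unavailable.
No exception displaces § 11.8.

Yes — Nikolai must obtain a building permit.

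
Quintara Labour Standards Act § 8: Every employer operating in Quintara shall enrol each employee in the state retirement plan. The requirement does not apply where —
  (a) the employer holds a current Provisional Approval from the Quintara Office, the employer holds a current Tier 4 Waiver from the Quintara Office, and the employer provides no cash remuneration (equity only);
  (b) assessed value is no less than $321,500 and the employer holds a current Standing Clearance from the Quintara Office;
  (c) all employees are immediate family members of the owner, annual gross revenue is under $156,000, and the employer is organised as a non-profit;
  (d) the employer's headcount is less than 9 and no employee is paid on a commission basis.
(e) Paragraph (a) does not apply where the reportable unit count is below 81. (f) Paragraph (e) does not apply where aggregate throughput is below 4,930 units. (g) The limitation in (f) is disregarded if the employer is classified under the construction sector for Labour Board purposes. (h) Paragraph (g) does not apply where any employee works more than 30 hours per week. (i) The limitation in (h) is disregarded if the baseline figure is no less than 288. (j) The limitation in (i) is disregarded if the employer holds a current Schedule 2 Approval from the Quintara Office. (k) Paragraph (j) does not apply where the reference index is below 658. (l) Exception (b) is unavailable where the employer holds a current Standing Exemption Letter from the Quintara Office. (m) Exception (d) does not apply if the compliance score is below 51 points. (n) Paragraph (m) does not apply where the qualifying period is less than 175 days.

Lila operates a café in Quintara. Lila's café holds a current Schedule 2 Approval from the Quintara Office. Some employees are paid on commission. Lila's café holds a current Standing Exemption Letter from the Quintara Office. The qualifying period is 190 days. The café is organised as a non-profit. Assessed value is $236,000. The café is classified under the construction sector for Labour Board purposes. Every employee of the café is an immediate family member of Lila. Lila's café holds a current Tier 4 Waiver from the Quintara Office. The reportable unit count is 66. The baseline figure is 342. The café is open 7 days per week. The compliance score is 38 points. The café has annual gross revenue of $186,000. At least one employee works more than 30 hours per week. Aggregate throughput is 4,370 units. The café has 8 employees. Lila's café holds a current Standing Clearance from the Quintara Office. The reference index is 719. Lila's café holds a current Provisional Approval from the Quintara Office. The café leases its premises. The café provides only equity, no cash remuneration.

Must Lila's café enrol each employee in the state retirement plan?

No — exception (a) applies; Lila's café is not required to enrol each employee in the state retirement plan.

All of (a)'s requirements are met (a current Provisional Approval is held; a current Tier 4 Waiver is held; remuneration is equity-only). As to paragraphs (e)–(k): (e) would limit (a) — the reportable unit count is 66, below the 81 limit — but (f) sets (e) aside: (f) operates against (e): aggregate throughput is 4,370 units, below the 4,930 units limit. (g) is engaged (the café is classified under the construction sector), but yields to (h): (h) is engaged — at least one employee exceeds 30 hours/week. (i) is engaged (the baseline figure is 342, meeting the 288 threshold), but is itself disapplied by (j): (j) operates against (i): a current Schedule 2 Approval is held. (k), which would lift (j), is not engaged — the reference index is 719, not below 658. Exception (a) stands.
Exception (b) does not apply: assessed value is $236,000, short of $321,500.
Exception (c) fails — annual gross revenue is $186,000, not under $156,000.
Exception (d) requires that no employee is paid on a commission basis; but some employees are paid on commission, so (d) is unavailable.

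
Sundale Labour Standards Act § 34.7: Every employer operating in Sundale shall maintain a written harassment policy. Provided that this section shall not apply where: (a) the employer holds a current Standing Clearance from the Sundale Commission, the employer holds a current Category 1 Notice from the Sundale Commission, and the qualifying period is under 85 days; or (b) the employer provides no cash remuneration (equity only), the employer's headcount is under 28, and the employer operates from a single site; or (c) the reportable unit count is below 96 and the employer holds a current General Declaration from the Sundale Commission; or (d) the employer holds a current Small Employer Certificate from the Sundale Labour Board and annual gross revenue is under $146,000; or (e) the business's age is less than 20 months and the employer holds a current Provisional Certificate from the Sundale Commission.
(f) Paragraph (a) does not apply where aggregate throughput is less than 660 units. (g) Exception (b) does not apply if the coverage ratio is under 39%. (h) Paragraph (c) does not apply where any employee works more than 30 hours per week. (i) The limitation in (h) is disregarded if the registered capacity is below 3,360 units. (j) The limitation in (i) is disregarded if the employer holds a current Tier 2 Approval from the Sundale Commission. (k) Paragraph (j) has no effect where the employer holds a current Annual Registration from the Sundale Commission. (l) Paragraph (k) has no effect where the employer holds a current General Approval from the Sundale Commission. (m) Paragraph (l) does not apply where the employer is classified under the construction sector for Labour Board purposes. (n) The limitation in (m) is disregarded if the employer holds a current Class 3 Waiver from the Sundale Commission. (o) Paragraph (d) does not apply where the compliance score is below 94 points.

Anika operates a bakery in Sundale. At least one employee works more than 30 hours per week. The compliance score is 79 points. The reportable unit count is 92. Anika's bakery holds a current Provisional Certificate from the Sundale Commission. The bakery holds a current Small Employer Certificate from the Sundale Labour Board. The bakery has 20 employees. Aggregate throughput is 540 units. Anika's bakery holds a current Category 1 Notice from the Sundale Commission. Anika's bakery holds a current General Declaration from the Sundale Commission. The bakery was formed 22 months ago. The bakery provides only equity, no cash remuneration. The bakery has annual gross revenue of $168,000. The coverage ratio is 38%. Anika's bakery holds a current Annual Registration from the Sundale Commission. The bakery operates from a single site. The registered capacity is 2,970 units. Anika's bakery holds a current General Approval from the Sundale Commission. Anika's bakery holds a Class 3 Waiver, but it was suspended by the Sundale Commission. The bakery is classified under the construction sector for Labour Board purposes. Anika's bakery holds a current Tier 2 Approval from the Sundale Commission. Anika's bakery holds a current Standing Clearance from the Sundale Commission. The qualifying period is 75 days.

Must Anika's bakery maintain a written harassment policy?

All of (a)'s requirements are met (a current Standing Clearance is held; a current Category 1 Notice is held; the qualifying period is 75 days, under the 85 days limit). But: (f) operates against (a): aggregate throughput is 540 units, less than the 660 units limit. So (a) is unavailable.
Exception (b) is satisfied on its face — remuneration is equity-only; the employer's headcount is 20, under the 28 limit; the employer operates from a single site. But: (g) operates against (b): the coverage ratio is 38%, under the 39% limit. Exception (b) does not apply.
Exception (c): the reportable unit count is 92, below the 96 limit; a current General Declaration is held — every condition holds. Under paragraphs (h)–(n): (h) is engaged (at least one employee exceeds 30 hours/week), but is set aside by (i): (i) applies — the registered capacity is 2,970 units, below the 3,360 units limit. (j) would limit (i) — a current Tier 2 Approval is held — but (k) sets (j) aside: (k) operates against (j): a current Annual Registration is held. (l) is engaged (a current General Approval is held), but is set aside by (m): (m) operates against (l): the bakery is classified under the construction sector. (n) is not engaged (no current Class 3 Waiver is held), so (m) stands. So (c) applies.
Exception (d) requires that annual gross revenue is under $146,000; but annual gross revenue is $168,000, not under $146,000, so (d) is unavailable.
Exception (e) does not apply: the business's age is 22 months, not less than 20 months.

No — exception (c) applies; Anika's bakery is not required to maintain a written harassment policy.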